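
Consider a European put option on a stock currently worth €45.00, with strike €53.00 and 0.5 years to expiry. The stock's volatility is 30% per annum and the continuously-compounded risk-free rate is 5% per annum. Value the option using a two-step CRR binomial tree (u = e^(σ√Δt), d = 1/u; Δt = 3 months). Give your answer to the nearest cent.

CRR parameters: u = e^(σ√Δt) = e^(0.3·√0.25) = 1.1618, d = 1/u = 0.8607
Per-period rate: rΔt = 0.05·0.25 = 0.0125, so R = e^0.0125 = 1.0126
Risk-neutral probability p = (e^0.0125 − 0.8607)/(1.1618 − 0.8607) = 0.1519/0.3011 = 0.5043
Terminal stock prices: S_uu = 60.74, S_ud = 45, S_dd = 33.34
Terminal payoffs (K − S): max(-7.744, 0) = 0, max(8, 0) = 8, max(19.66, 0) = 19.66
Node u (S = 52.28): V_u = e^(−0.0125)·[0.5043·0.0000 + 0.4957·8.0000] = 3.9160
Node d (S = 38.73): V_d = e^(−0.0125)·[0.5043·8.0000 + 0.4957·19.6632] = 13.6098
Node 0 (S = 45): V_0 = e^(−0.0125)·[0.5043·3.9160 + 0.4957·13.6098] = 8.6125

€8.61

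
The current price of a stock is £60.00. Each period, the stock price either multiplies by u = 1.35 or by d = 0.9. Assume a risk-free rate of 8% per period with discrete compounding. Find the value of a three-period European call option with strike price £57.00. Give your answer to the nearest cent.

Risk-neutral probability p = (1 + 0.08 − 0.9)/(1.35 − 0.9) = 0.1800/0.4500 = 0.4000
Terminal stock prices: S_uuu = 147.6, S_uud = 98.42, S_udd = 65.61, S_ddd = 43.74
Terminal payoffs (S − K): max(90.62, 0) = 90.62, max(41.42, 0) = 41.42, max(8.61, 0) = 8.61, max(-13.26, 0) = 0
Node uu (S = 109.4): V_uu = 1/1.08·[0.4000·90.6225 + 0.6000·41.4150] = 56.5722
Node ud (S = 72.9): V_ud = 1/1.08·[0.4000·41.4150 + 0.6000·8.6100] = 20.1222
Node dd (S = 48.6): V_dd = 1/1.08·[0.4000·8.6100 + 0.6000·0.0000] = 3.1889
Node u (S = 81): V_u = 1/1.08·[0.4000·56.5722 + 0.6000·20.1222] = 32.1317
Node d (S = 54): V_d = 1/1.08·[0.4000·20.1222 + 0.6000·3.1889] = 9.2243
Node 0 (S = 60): V_0 = 1/1.08·[0.4000·32.1317 + 0.6000·9.2243] = 17.0252

£17.03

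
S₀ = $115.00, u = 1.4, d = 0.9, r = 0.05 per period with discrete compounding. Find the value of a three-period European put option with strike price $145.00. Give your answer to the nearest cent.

Risk-neutral probability p = (1 + 0.05 − 0.9)/(1.4 − 0.9) = 0.1500/0.5000 = 0.3000
Terminal stock prices: S_uuu = 315.6, S_uud = 202.9, S_udd = 130.4, S_ddd = 83.84
Terminal payoffs (K − S): max(-170.6, 0) = 0, max(-57.86, 0) = 0, max(14.59, 0) = 14.59, max(61.16, 0) = 61.16
Node uu (S = 225.4): V_uu = 1/1.05·[0.3000·0.0000 + 0.7000·0.0000] = 0.0000
Node ud (S = 144.9): V_ud = 1/1.05·[0.3000·0.0000 + 0.7000·14.5900] = 9.7267
Node dd (S = 93.15): V_dd = 1/1.05·[0.3000·14.5900 + 0.7000·61.1650] = 44.9452
Node u (S = 161): V_u = 1/1.05·[0.3000·0.0000 + 0.7000·9.7267] = 6.4844
Node d (S = 103.5): V_d = 1/1.05·[0.3000·9.7267 + 0.7000·44.9452] = 32.7425
Node 0 (S = 115): V_0 = 1/1.05·[0.3000·6.4844 + 0.7000·32.7425] = 23.6811

$23.68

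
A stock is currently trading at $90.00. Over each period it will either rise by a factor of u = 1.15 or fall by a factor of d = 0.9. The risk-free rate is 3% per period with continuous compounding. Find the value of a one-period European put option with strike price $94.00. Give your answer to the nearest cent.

$6.03

Risk-neutral probability p = (e^0.03 − 0.9)/(1.15 − 0.9) = 0.1305/0.2500 = 0.5218
Terminal stock prices: S_u = 103.5, S_d = 81
Terminal payoffs (K − S): max(-9.5, 0) = 0, max(13, 0) = 13
Node 0 (S = 90): V_0 = e^(−0.03)·[0.5218·0.0000 + 0.4782·13.0000] = 6.0326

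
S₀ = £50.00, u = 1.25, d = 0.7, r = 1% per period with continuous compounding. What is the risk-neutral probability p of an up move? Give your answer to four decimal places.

Risk-neutral probability p = (e^0.01 − 0.7)/(1.25 − 0.7) = 0.3101/0.5500 = 0.5637

p = 0.5637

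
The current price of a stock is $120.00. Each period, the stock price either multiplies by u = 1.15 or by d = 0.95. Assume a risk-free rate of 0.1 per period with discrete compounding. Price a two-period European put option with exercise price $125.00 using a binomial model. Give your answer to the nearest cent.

Risk-neutral probability p = (1 + 0.1 − 0.95)/(1.15 − 0.95) = 0.1500/0.2000 = 0.7500
Terminal stock prices: S_uu = 158.7, S_ud = 131.1, S_dd = 108.3
Terminal payoffs (K − S): max(-33.7, 0) = 0, max(-6.1, 0) = 0, max(16.7, 0) = 16.7
Node u (S = 138): V_u = 1/1.1·[0.7500·0.0000 + 0.2500·0.0000] = 0.0000
Node d (S = 114): V_d = 1/1.1·[0.7500·0.0000 + 0.2500·16.7000] = 3.7955
Node 0 (S = 120): V_0 = 1/1.1·[0.7500·0.0000 + 0.2500·3.7955] = 0.8626

$0.86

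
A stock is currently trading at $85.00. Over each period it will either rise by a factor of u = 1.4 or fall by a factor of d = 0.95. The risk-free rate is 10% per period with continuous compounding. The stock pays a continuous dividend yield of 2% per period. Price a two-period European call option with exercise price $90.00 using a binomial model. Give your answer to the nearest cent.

Per-period risk-free factor R = e^0.1 = 1.1052; dividend-adjusted growth = e^(0.1−0.02) = 1.0833.
Risk-neutral probability p = (1.0833 − 0.95)/(1.4 − 0.95) = 0.1333/0.4500 = 0.2962
Terminal stock prices: S_uu = 166.6, S_ud = 113, S_dd = 76.71
Terminal payoffs (S − K): max(76.6, 0) = 76.6, max(23.05, 0) = 23.05, max(-13.29, 0) = 0
Node u (S = 119): V_u = e^(−0.1)·[0.2962·76.6000 + 0.7038·23.0500] = 35.2083
Node d (S = 80.75): V_d = e^(−0.1)·[0.2962·23.0500 + 0.7038·0.0000] = 6.1776
Node 0 (S = 85): V_0 = e^(−0.1)·[0.2962·35.2083 + 0.7038·6.1776] = 13.3701

$13.37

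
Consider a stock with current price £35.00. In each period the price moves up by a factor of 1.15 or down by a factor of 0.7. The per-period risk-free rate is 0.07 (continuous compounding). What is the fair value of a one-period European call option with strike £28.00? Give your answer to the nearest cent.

£9.45

Risk-neutral probability p = (e^0.07 − 0.7)/(1.15 − 0.7) = 0.3725/0.4500 = 0.8278
Terminal stock prices: S_u = 40.25, S_d = 24.5
Terminal payoffs (S − K): max(12.25, 0) = 12.25, max(-3.5, 0) = 0
Node 0 (S = 35): V_0 = e^(−0.07)·[0.8278·12.2500 + 0.1722·0.0000] = 9.4549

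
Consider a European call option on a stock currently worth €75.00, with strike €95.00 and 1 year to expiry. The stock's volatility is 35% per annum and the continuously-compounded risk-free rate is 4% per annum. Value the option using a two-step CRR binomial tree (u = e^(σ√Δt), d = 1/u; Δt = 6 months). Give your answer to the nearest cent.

CRR parameters: u = e^(σ√Δt) = e^(0.35·√0.5) = 1.2808, d = 1/u = 0.7808
Per-period rate: rΔt = 0.04·0.5 = 0.02, so R = e^0.02 = 1.0202
Risk-neutral probability p = (e^0.02 − 0.7808)/(1.2808 − 0.7808) = 0.2394/0.5000 = 0.4788
Terminal stock prices: S_uu = 123, S_ud = 75, S_dd = 45.72
Terminal payoffs (S − K): max(28.03, 0) = 28.03, max(-20, 0) = 0, max(-49.28, 0) = 0
Node u (S = 96.06): V_u = e^(−0.02)·[0.4788·28.0343 + 0.5212·0.0000] = 13.1581
Node d (S = 58.56): V_d = e^(−0.02)·[0.4788·0.0000 + 0.5212·0.0000] = 0.0000
Node 0 (S = 75): V_0 = e^(−0.02)·[0.4788·13.1581 + 0.5212·0.0000] = 6.1759

€6.18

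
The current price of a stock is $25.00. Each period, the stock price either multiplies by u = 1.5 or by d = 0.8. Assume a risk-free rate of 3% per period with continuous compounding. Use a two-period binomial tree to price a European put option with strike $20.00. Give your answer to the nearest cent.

Risk-neutral probability p = (e^0.03 − 0.8)/(1.5 − 0.8) = 0.2305/0.7000 = 0.3292
Terminal stock prices: S_uu = 56.25, S_ud = 30, S_dd = 16
Terminal payoffs (K − S): max(-36.25, 0) = 0, max(-10, 0) = 0, max(4, 0) = 4
Node u (S = 37.5): V_u = e^(−0.03)·[0.3292·0.0000 + 0.6708·0.0000] = 0.0000
Node d (S = 20): V_d = e^(−0.03)·[0.3292·0.0000 + 0.6708·4.0000] = 2.6038
Node 0 (S = 25): V_0 = e^(−0.03)·[0.3292·0.0000 + 0.6708·2.6038] = 1.6950

$1.69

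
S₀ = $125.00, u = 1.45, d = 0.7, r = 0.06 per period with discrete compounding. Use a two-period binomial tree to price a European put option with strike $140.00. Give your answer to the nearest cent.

Risk-neutral probability p = (1 + 0.06 − 0.7)/(1.45 − 0.7) = 0.3600/0.7500 = 0.4800
Terminal stock prices: S_uu = 262.8, S_ud = 126.9, S_dd = 61.25
Terminal payoffs (K − S): max(-122.8, 0) = 0, max(13.13, 0) = 13.13, max(78.75, 0) = 78.75
Node u (S = 181.2): V_u = 1/1.06·[0.4800·0.0000 + 0.5200·13.1250] = 6.4387
Node d (S = 87.5): V_d = 1/1.06·[0.4800·13.1250 + 0.5200·78.7500] = 44.5755
Node 0 (S = 125): V_0 = 1/1.06·[0.4800·6.4387 + 0.5200·44.5755] = 24.7828

$24.78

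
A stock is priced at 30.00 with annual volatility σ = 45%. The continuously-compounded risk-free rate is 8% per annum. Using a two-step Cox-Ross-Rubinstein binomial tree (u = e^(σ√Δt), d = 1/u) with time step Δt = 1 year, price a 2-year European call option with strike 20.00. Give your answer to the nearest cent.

CRR parameters: u = e^(σ√Δt) = e^(0.45·√1) = 1.5683, d = 1/u = 0.6376
Per-period rate: rΔt = 0.08·1 = 0.08, so R = e^0.08 = 1.0833
Risk-neutral probability p = (e^0.08 − 0.6376)/(1.5683 − 0.6376) = 0.4457/0.9307 = 0.4789
Terminal stock prices: S_uu = 73.79, S_ud = 30, S_dd = 12.2
Terminal payoffs (S − K): max(53.79, 0) = 53.79, max(10, 0) = 10, max(-7.803, 0) = 0
Node u (S = 47.05): V_u = e^(−0.08)·[0.4789·53.7881 + 0.5211·10.0000] = 28.5870
Node d (S = 19.13): V_d = e^(−0.08)·[0.4789·10.0000 + 0.5211·0.0000] = 4.4204
Node 0 (S = 30): V_0 = e^(−0.08)·[0.4789·28.5870 + 0.5211·4.4204] = 14.7630

14.76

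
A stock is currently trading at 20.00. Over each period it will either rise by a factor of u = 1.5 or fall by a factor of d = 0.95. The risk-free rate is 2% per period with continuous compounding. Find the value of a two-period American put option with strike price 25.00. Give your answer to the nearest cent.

Risk-neutral probability p = (e^0.02 − 0.95)/(1.5 − 0.95) = 0.0702/0.5500 = 0.1276
Terminal stock prices: S_uu = 45, S_ud = 28.5, S_dd = 18.05
Terminal payoffs (K − S): max(-20, 0) = 0, max(-3.5, 0) = 0, max(6.95, 0) = 6.95
Node u (S = 30): continuation = e^(−0.02)·[0.1276·0.0000 + 0.8724·0.0000] = 0.0000; exercise value = 0.0000 ≤ continuation, so V_u = 0.0000
Node d (S = 19): continuation = e^(−0.02)·[0.1276·0.0000 + 0.8724·6.9500] = 5.9429; exercise value = 6.0000 > continuation, so V_d = 6.0000 (exercise)
Node 0 (S = 20): continuation = e^(−0.02)·[0.1276·0.0000 + 0.8724·6.0000] = 5.1305; exercise value = 5.0000 ≤ continuation, so V_0 = 5.1305

5.13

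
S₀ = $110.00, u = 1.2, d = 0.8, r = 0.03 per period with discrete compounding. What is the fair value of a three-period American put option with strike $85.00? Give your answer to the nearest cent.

Risk-neutral probability p = (1 + 0.03 − 0.8)/(1.2 − 0.8) = 0.2300/0.4000 = 0.5750
Terminal stock prices: S_uuu = 190.1, S_uud = 126.7, S_udd = 84.48, S_ddd = 56.32
Terminal payoffs (K − S): max(-105.1, 0) = 0, max(-41.72, 0) = 0, max(0.52, 0) = 0.52, max(28.68, 0) = 28.68
Node uu (S = 158.4): continuation = 1/1.03·[0.5750·0.0000 + 0.4250·0.0000] = 0.0000; exercise value = 0.0000 ≤ continuation, so V_uu = 0.0000
Node ud (S = 105.6): continuation = 1/1.03·[0.5750·0.0000 + 0.4250·0.5200] = 0.2146; exercise value = 0.0000 ≤ continuation, so V_ud = 0.2146
Node dd (S = 70.4): continuation = 1/1.03·[0.5750·0.5200 + 0.4250·28.6800] = 12.1243; exercise value = 14.6000 > continuation, so V_dd = 14.6000 (exercise)
Node u (S = 132): continuation = 1/1.03·[0.5750·0.0000 + 0.4250·0.2146] = 0.0885; exercise value = 0.0000 ≤ continuation, so V_u = 0.0885
Node d (S = 88): continuation = 1/1.03·[0.5750·0.2146 + 0.4250·14.6000] = 6.1441; exercise value = 0.0000 ≤ continuation, so V_d = 6.1441
Node 0 (S = 110): continuation = 1/1.03·[0.5750·0.0885 + 0.4250·6.1441] = 2.5846; exercise value = 0.0000 ≤ continuation, so V_0 = 2.5846

$2.58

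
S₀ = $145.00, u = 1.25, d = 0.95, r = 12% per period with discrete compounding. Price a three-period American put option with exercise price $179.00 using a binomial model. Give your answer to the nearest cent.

$34.00

Risk-neutral probability p = (1 + 0.12 − 0.95)/(1.25 − 0.95) = 0.1700/0.3000 = 0.5667
Terminal stock prices: S_uuu = 283.2, S_uud = 215.2, S_udd = 163.6, S_ddd = 124.3
Terminal payoffs (K − S): max(-104.2, 0) = 0, max(-36.23, 0) = 0, max(15.42, 0) = 15.42, max(54.68, 0) = 54.68
Node uu (S = 226.6): continuation = 1/1.12·[0.5667·0.0000 + 0.4333·0.0000] = 0.0000; exercise value = 0.0000 ≤ continuation, so V_uu = 0.0000
Node ud (S = 172.2): continuation = 1/1.12·[0.5667·0.0000 + 0.4333·15.4219] = 5.9668; exercise value = 6.8125 > continuation, so V_ud = 6.8125 (exercise)
Node dd (S = 130.9): continuation = 1/1.12·[0.5667·15.4219 + 0.4333·54.6806] = 28.9589; exercise value = 48.1375 > continuation, so V_dd = 48.1375 (exercise)
Node u (S = 181.2): continuation = 1/1.12·[0.5667·0.0000 + 0.4333·6.8125] = 2.6358; exercise value = 0.0000 ≤ continuation, so V_u = 2.6358
Node d (S = 137.8): continuation = 1/1.12·[0.5667·6.8125 + 0.4333·48.1375] = 22.0714; exercise value = 41.2500 > continuation, so V_d = 41.2500 (exercise)
Node 0 (S = 145): continuation = 1/1.12·[0.5667·2.6358 + 0.4333·41.2500] = 17.2934; exercise value = 34.0000 > continuation, so V_0 = 34.0000 (exercise)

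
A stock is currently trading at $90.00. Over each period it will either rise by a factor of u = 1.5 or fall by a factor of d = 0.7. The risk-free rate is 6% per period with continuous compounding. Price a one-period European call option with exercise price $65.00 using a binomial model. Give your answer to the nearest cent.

$29.82

Risk-neutral probability p = (e^0.06 − 0.7)/(1.5 − 0.7) = 0.3618/0.8000 = 0.4523
Terminal stock prices: S_u = 135, S_d = 63
Terminal payoffs (S − K): max(70, 0) = 70, max(-2, 0) = 0
Node 0 (S = 90): V_0 = e^(−0.06)·[0.4523·70.0000 + 0.5477·0.0000] = 29.8169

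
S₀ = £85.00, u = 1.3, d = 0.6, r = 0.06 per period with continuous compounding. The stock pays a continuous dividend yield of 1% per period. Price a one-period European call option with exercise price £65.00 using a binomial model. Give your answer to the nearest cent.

Per-period risk-free factor R = e^0.06 = 1.0618; dividend-adjusted growth = e^(0.06−0.01) = 1.0513.
Risk-neutral probability p = (1.0513 − 0.6)/(1.3 − 0.6) = 0.4513/0.7000 = 0.6447
Terminal stock prices: S_u = 110.5, S_d = 51
Terminal payoffs (S − K): max(45.5, 0) = 45.5, max(-14, 0) = 0
Node 0 (S = 85): V_0 = e^(−0.06)·[0.6447·45.5000 + 0.3553·0.0000] = 27.6244

£27.62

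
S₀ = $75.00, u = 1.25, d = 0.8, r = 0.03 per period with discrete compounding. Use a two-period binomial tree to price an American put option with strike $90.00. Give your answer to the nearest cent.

$17.77

Risk-neutral probability p = (1 + 0.03 − 0.8)/(1.25 − 0.8) = 0.2300/0.4500 = 0.5111
Terminal stock prices: S_uu = 117.2, S_ud = 75, S_dd = 48
Terminal payoffs (K − S): max(-27.19, 0) = 0, max(15, 0) = 15, max(42, 0) = 42
Node u (S = 93.75): continuation = 1/1.03·[0.5111·0.0000 + 0.4889·15.0000] = 7.1197; exercise value = 0.0000 ≤ continuation, so V_u = 7.1197
Node d (S = 60): continuation = 1/1.03·[0.5111·15.0000 + 0.4889·42.0000] = 27.3786; exercise value = 30.0000 > continuation, so V_d = 30.0000 (exercise)
Node 0 (S = 75): continuation = 1/1.03·[0.5111·7.1197 + 0.4889·30.0000] = 17.7725; exercise value = 15.0000 ≤ continuation, so V_0 = 17.7725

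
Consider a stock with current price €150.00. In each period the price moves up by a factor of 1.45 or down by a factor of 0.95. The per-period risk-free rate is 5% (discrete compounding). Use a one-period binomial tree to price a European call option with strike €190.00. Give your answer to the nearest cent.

€5.24

Risk-neutral probability p = (1 + 0.05 − 0.95)/(1.45 − 0.95) = 0.1000/0.5000 = 0.2000
Terminal stock prices: S_u = 217.5, S_d = 142.5
Terminal payoffs (S − K): max(27.5, 0) = 27.5, max(-47.5, 0) = 0
Node 0 (S = 150): V_0 = 1/1.05·[0.2000·27.5000 + 0.8000·0.0000] = 5.2381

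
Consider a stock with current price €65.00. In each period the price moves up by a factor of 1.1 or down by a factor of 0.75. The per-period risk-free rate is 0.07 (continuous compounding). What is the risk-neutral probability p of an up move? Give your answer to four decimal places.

p = 0.9215

Risk-neutral probability p = (e^0.07 − 0.75)/(1.1 − 0.75) = 0.3225/0.3500 = 0.9215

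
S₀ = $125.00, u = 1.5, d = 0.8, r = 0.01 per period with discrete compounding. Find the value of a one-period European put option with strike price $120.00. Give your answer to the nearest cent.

Risk-neutral probability p = (1 + 0.01 − 0.8)/(1.5 − 0.8) = 0.2100/0.7000 = 0.3000
Terminal stock prices: S_u = 187.5, S_d = 100
Terminal payoffs (K − S): max(-67.5, 0) = 0, max(20, 0) = 20
Node 0 (S = 125): V_0 = 1/1.01·[0.3000·0.0000 + 0.7000·20.0000] = 13.8614

$13.86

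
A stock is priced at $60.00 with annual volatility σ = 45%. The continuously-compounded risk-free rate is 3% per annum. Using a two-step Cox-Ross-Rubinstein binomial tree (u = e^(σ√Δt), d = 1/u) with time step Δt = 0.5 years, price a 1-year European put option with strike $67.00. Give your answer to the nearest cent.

CRR parameters: u = e^(σ√Δt) = e^(0.45·√0.5) = 1.3746, d = 1/u = 0.7275
Per-period rate: rΔt = 0.03·0.5 = 0.015, so R = e^0.015 = 1.0151
Risk-neutral probability p = (e^0.015 − 0.7275)/(1.3746 − 0.7275) = 0.2877/0.6472 = 0.4445
Terminal stock prices: S_uu = 113.4, S_ud = 60, S_dd = 31.75
Terminal payoffs (K − S): max(-46.38, 0) = 0, max(7, 0) = 7, max(35.25, 0) = 35.25
Node u (S = 82.48): V_u = e^(−0.015)·[0.4445·0.0000 + 0.5555·7.0000] = 3.8308
Node d (S = 43.65): V_d = e^(−0.015)·[0.4445·7.0000 + 0.5555·35.2482] = 22.3550
Node 0 (S = 60): V_0 = e^(−0.015)·[0.4445·3.8308 + 0.5555·22.3550] = 13.9114

$13.91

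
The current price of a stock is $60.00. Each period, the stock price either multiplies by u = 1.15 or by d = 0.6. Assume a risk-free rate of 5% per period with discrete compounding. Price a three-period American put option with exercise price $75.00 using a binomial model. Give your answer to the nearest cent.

$15.00

Risk-neutral probability p = (1 + 0.05 − 0.6)/(1.15 − 0.6) = 0.4500/0.5500 = 0.8182
Terminal stock prices: S_uuu = 91.25, S_uud = 47.61, S_udd = 24.84, S_ddd = 12.96
Terminal payoffs (K − S): max(-16.25, 0) = 0, max(27.39, 0) = 27.39, max(50.16, 0) = 50.16, max(62.04, 0) = 62.04
Node uu (S = 79.35): continuation = 1/1.05·[0.8182·0.0000 + 0.1818·27.3900] = 4.7429; exercise value = 0.0000 ≤ continuation, so V_uu = 4.7429
Node ud (S = 41.4): continuation = 1/1.05·[0.8182·27.3900 + 0.1818·50.1600] = 30.0286; exercise value = 33.6000 > continuation, so V_ud = 33.6000 (exercise)
Node dd (S = 21.6): continuation = 1/1.05·[0.8182·50.1600 + 0.1818·62.0400] = 49.8286; exercise value = 53.4000 > continuation, so V_dd = 53.4000 (exercise)
Node u (S = 69): continuation = 1/1.05·[0.8182·4.7429 + 0.1818·33.6000] = 9.5139; exercise value = 6.0000 ≤ continuation, so V_u = 9.5139
Node d (S = 36): continuation = 1/1.05·[0.8182·33.6000 + 0.1818·53.4000] = 35.4286; exercise value = 39.0000 > continuation, so V_d = 39.0000 (exercise)
Node 0 (S = 60): continuation = 1/1.05·[0.8182·9.5139 + 0.1818·39.0000] = 14.1667; exercise value = 15.0000 > continuation, so V_0 = 15.0000 (exercise)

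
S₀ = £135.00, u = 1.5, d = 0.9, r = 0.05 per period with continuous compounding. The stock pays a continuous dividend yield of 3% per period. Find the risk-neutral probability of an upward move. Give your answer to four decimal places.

p = 0.2003

Per-period risk-free factor R = e^0.05 = 1.0513; dividend-adjusted growth = e^(0.05−0.03) = 1.0202.
Risk-neutral probability p = (1.0202 − 0.9)/(1.5 − 0.9) = 0.1202/0.6000 = 0.2003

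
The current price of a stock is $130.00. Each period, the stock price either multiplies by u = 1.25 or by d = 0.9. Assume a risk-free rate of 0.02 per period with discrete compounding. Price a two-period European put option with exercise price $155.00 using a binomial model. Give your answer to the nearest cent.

Risk-neutral probability p = (1 + 0.02 − 0.9)/(1.25 − 0.9) = 0.1200/0.3500 = 0.3429
Terminal stock prices: S_uu = 203.1, S_ud = 146.2, S_dd = 105.3
Terminal payoffs (K − S): max(-48.12, 0) = 0, max(8.75, 0) = 8.75, max(49.7, 0) = 49.7
Node u (S = 162.5): V_u = 1/1.02·[0.3429·0.0000 + 0.6571·8.7500] = 5.6373
Node d (S = 117): V_d = 1/1.02·[0.3429·8.7500 + 0.6571·49.7000] = 34.9608
Node 0 (S = 130): V_0 = 1/1.02·[0.3429·5.6373 + 0.6571·34.9608] = 24.4186

$24.42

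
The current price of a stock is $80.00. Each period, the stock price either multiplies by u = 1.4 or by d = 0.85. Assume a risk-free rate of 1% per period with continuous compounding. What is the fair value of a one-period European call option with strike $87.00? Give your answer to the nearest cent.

$7.20

Risk-neutral probability p = (e^0.01 − 0.85)/(1.4 − 0.85) = 0.1601/0.5500 = 0.2910
Terminal stock prices: S_u = 112, S_d = 68
Terminal payoffs (S − K): max(25, 0) = 25, max(-19, 0) = 0
Node 0 (S = 80): V_0 = e^(−0.01)·[0.2910·25.0000 + 0.7090·0.0000] = 7.2026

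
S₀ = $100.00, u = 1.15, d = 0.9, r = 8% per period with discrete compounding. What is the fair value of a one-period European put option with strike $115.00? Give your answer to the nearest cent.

$6.48

Risk-neutral probability p = (1 + 0.08 − 0.9)/(1.15 − 0.9) = 0.1800/0.2500 = 0.7200
Terminal stock prices: S_u = 115, S_d = 90
Terminal payoffs (K − S): max(0, 0) = 0, max(25, 0) = 25
Node 0 (S = 100): V_0 = 1/1.08·[0.7200·0.0000 + 0.2800·25.0000] = 6.4815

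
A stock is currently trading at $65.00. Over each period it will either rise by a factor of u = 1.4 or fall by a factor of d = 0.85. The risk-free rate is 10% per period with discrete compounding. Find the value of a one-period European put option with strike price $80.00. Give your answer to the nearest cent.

Risk-neutral probability p = (1 + 0.1 − 0.85)/(1.4 − 0.85) = 0.2500/0.5500 = 0.4545
Terminal stock prices: S_u = 91, S_d = 55.25
Terminal payoffs (K − S): max(-11, 0) = 0, max(24.75, 0) = 24.75
Node 0 (S = 65): V_0 = 1/1.1·[0.4545·0.0000 + 0.5455·24.7500] = 12.2727

$12.27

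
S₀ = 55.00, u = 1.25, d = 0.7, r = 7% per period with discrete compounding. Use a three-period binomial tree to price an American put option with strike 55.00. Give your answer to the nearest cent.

6.37

Risk-neutral probability p = (1 + 0.07 − 0.7)/(1.25 − 0.7) = 0.3700/0.5500 = 0.6727
Terminal stock prices: S_uuu = 107.4, S_uud = 60.16, S_udd = 33.69, S_ddd = 18.86
Terminal payoffs (K − S): max(-52.42, 0) = 0, max(-5.156, 0) = 0, max(21.31, 0) = 21.31, max(36.14, 0) = 36.14
Node uu (S = 85.94): continuation = 1/1.07·[0.6727·0.0000 + 0.3273·0.0000] = 0.0000; exercise value = 0.0000 ≤ continuation, so V_uu = 0.0000
Node ud (S = 48.12): continuation = 1/1.07·[0.6727·0.0000 + 0.3273·21.3125] = 6.5187; exercise value = 6.8750 > continuation, so V_ud = 6.8750 (exercise)
Node dd (S = 26.95): continuation = 1/1.07·[0.6727·21.3125 + 0.3273·36.1350] = 24.4519; exercise value = 28.0500 > continuation, so V_dd = 28.0500 (exercise)
Node u (S = 68.75): continuation = 1/1.07·[0.6727·0.0000 + 0.3273·6.8750] = 2.1028; exercise value = 0.0000 ≤ continuation, so V_u = 2.1028
Node d (S = 38.5): continuation = 1/1.07·[0.6727·6.8750 + 0.3273·28.0500] = 12.9019; exercise value = 16.5000 > continuation, so V_d = 16.5000 (exercise)
Node 0 (S = 55): continuation = 1/1.07·[0.6727·2.1028 + 0.3273·16.5000] = 6.3688; exercise value = 0.0000 ≤ continuation, so V_0 = 6.3688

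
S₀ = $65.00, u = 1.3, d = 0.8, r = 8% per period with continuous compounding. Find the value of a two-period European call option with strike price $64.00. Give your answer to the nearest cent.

$14.05

Risk-neutral probability p = (e^0.08 − 0.8)/(1.3 − 0.8) = 0.2833/0.5000 = 0.5666
Terminal stock prices: S_uu = 109.9, S_ud = 67.6, S_dd = 41.6
Terminal payoffs (S − K): max(45.85, 0) = 45.85, max(3.6, 0) = 3.6, max(-22.4, 0) = 0
Node u (S = 84.5): V_u = e^(−0.08)·[0.5666·45.8500 + 0.4334·3.6000] = 25.4206
Node d (S = 52): V_d = e^(−0.08)·[0.5666·3.6000 + 0.4334·0.0000] = 1.8828
Node 0 (S = 65): V_0 = e^(−0.08)·[0.5666·25.4206 + 0.4334·1.8828] = 14.0486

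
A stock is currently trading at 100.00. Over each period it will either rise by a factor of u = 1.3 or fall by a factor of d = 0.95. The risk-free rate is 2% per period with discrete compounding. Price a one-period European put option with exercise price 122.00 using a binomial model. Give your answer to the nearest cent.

21.18

Risk-neutral probability p = (1 + 0.02 − 0.95)/(1.3 − 0.95) = 0.0700/0.3500 = 0.2000
Terminal stock prices: S_u = 130, S_d = 95
Terminal payoffs (K − S): max(-8, 0) = 0, max(27, 0) = 27
Node 0 (S = 100): V_0 = 1/1.02·[0.2000·0.0000 + 0.8000·27.0000] = 21.1765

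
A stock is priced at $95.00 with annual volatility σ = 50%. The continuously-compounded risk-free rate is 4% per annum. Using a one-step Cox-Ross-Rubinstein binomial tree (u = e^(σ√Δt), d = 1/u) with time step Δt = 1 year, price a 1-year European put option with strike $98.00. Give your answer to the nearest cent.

$22.63

CRR parameters: u = e^(σ√Δt) = e^(0.5·√1) = 1.6487, d = 1/u = 0.6065
Per-period rate: rΔt = 0.04·1 = 0.04, so R = e^0.04 = 1.0408
Risk-neutral probability p = (e^0.04 − 0.6065)/(1.6487 − 0.6065) = 0.4343/1.0422 = 0.4167
Terminal stock prices: S_u = 156.6, S_d = 57.62
Terminal payoffs (K − S): max(-58.63, 0) = 0, max(40.38, 0) = 40.38
Node 0 (S = 95): V_0 = e^(−0.04)·[0.4167·0.0000 + 0.5833·40.3796] = 22.6299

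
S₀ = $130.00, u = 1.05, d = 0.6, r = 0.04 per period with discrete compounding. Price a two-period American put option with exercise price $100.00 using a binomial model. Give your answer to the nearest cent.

$0.83

Risk-neutral probability p = (1 + 0.04 − 0.6)/(1.05 − 0.6) = 0.4400/0.4500 = 0.9778
Terminal stock prices: S_uu = 143.3, S_ud = 81.9, S_dd = 46.8
Terminal payoffs (K − S): max(-43.33, 0) = 0, max(18.1, 0) = 18.1, max(53.2, 0) = 53.2
Node u (S = 136.5): continuation = 1/1.04·[0.9778·0.0000 + 0.0222·18.1000] = 0.3868; exercise value = 0.0000 ≤ continuation, so V_u = 0.3868
Node d (S = 78): continuation = 1/1.04·[0.9778·18.1000 + 0.0222·53.2000] = 18.1538; exercise value = 22.0000 > continuation, so V_d = 22.0000 (exercise)
Node 0 (S = 130): continuation = 1/1.04·[0.9778·0.3868 + 0.0222·22.0000] = 0.8337; exercise value = 0.0000 ≤ continuation, so V_0 = 0.8337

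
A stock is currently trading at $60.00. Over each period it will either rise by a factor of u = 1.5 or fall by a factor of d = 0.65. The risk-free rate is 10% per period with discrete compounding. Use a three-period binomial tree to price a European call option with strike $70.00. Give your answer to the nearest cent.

$20.05

Risk-neutral probability p = (1 + 0.1 − 0.65)/(1.5 − 0.65) = 0.4500/0.8500 = 0.5294
Terminal stock prices: S_uuu = 202.5, S_uud = 87.75, S_udd = 38.03, S_ddd = 16.48
Terminal payoffs (S − K): max(132.5, 0) = 132.5, max(17.75, 0) = 17.75, max(-31.97, 0) = 0, max(-53.52, 0) = 0
Node uu (S = 135): V_uu = 1/1.1·[0.5294·132.5000 + 0.4706·17.7500] = 71.3636
Node ud (S = 58.5): V_ud = 1/1.1·[0.5294·17.7500 + 0.4706·0.0000] = 8.5428
Node dd (S = 25.35): V_dd = 1/1.1·[0.5294·0.0000 + 0.4706·0.0000] = 0.0000
Node u (S = 90): V_u = 1/1.1·[0.5294·71.3636 + 0.4706·8.5428] = 38.0008
Node d (S = 39): V_d = 1/1.1·[0.5294·8.5428 + 0.4706·0.0000] = 4.1115
Node 0 (S = 60): V_0 = 1/1.1·[0.5294·38.0008 + 0.4706·4.1115] = 20.0481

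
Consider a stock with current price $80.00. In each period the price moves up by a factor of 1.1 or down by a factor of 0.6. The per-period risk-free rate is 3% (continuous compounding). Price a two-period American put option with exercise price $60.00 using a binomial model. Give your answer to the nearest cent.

Risk-neutral probability p = (e^0.03 − 0.6)/(1.1 − 0.6) = 0.4305/0.5000 = 0.8609
Terminal stock prices: S_uu = 96.8, S_ud = 52.8, S_dd = 28.8
Terminal payoffs (K − S): max(-36.8, 0) = 0, max(7.2, 0) = 7.2, max(31.2, 0) = 31.2
Node u (S = 88): continuation = e^(−0.03)·[0.8609·0.0000 + 0.1391·7.2000] = 0.9719; exercise value = 0.0000 ≤ continuation, so V_u = 0.9719
Node d (S = 48): continuation = e^(−0.03)·[0.8609·7.2000 + 0.1391·31.2000] = 10.2267; exercise value = 12.0000 > continuation, so V_d = 12.0000 (exercise)
Node 0 (S = 80): continuation = e^(−0.03)·[0.8609·0.9719 + 0.1391·12.0000] = 2.4317; exercise value = 0.0000 ≤ continuation, so V_0 = 2.4317

$2.43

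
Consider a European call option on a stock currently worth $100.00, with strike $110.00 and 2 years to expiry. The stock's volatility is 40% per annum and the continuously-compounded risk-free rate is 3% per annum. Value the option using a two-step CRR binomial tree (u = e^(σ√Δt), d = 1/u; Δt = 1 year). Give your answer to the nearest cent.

CRR parameters: u = e^(σ√Δt) = e^(0.4·√1) = 1.4918, d = 1/u = 0.6703
Per-period rate: rΔt = 0.03·1 = 0.03, so R = e^0.03 = 1.0305
Risk-neutral probability p = (e^0.03 − 0.6703)/(1.4918 − 0.6703) = 0.3601/0.8215 = 0.4384
Terminal stock prices: S_uu = 222.6, S_ud = 100, S_dd = 44.93
Terminal payoffs (S − K): max(112.6, 0) = 112.6, max(-10, 0) = 0, max(-65.07, 0) = 0
Node u (S = 149.2): V_u = e^(−0.03)·[0.4384·112.5541 + 0.5616·0.0000] = 47.8836
Node d (S = 67.03): V_d = e^(−0.03)·[0.4384·0.0000 + 0.5616·0.0000] = 0.0000
Node 0 (S = 100): V_0 = e^(−0.03)·[0.4384·47.8836 + 0.5616·0.0000] = 20.3710

$20.37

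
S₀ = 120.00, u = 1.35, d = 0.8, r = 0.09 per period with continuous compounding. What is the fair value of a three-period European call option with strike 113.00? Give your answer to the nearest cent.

Risk-neutral probability p = (e^0.09 − 0.8)/(1.35 − 0.8) = 0.2942/0.5500 = 0.5349
Terminal stock prices: S_uuu = 295.2, S_uud = 175, S_udd = 103.7, S_ddd = 61.44
Terminal payoffs (S − K): max(182.2, 0) = 182.2, max(61.96, 0) = 61.96, max(-9.32, 0) = 0, max(-51.56, 0) = 0
Node uu (S = 218.7): V_uu = e^(−0.09)·[0.5349·182.2450 + 0.4651·61.9600] = 115.4258
Node ud (S = 129.6): V_ud = e^(−0.09)·[0.5349·61.9600 + 0.4651·0.0000] = 30.2877
Node dd (S = 76.8): V_dd = e^(−0.09)·[0.5349·0.0000 + 0.4651·0.0000] = 0.0000
Node u (S = 162): V_u = e^(−0.09)·[0.5349·115.4258 + 0.4651·30.2877] = 69.2987
Node d (S = 96): V_d = e^(−0.09)·[0.5349·30.2877 + 0.4651·0.0000] = 14.8055
Node 0 (S = 120): V_0 = e^(−0.09)·[0.5349·69.2987 + 0.4651·14.8055] = 40.1690

40.17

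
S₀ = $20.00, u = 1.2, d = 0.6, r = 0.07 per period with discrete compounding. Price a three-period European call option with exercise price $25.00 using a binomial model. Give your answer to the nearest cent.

Risk-neutral probability p = (1 + 0.07 − 0.6)/(1.2 − 0.6) = 0.4700/0.6000 = 0.7833
Terminal stock prices: S_uuu = 34.56, S_uud = 17.28, S_udd = 8.64, S_ddd = 4.32
Terminal payoffs (S − K): max(9.56, 0) = 9.56, max(-7.72, 0) = 0, max(-16.36, 0) = 0, max(-20.68, 0) = 0
Node uu (S = 28.8): V_uu = 1/1.07·[0.7833·9.5600 + 0.2167·0.0000] = 6.9988
Node ud (S = 14.4): V_ud = 1/1.07·[0.7833·0.0000 + 0.2167·0.0000] = 0.0000
Node dd (S = 7.2): V_dd = 1/1.07·[0.7833·0.0000 + 0.2167·0.0000] = 0.0000
Node u (S = 24): V_u = 1/1.07·[0.7833·6.9988 + 0.2167·0.0000] = 5.1237
Node d (S = 12): V_d = 1/1.07·[0.7833·0.0000 + 0.2167·0.0000] = 0.0000
Node 0 (S = 20): V_0 = 1/1.07·[0.7833·5.1237 + 0.2167·0.0000] = 3.7510

$3.75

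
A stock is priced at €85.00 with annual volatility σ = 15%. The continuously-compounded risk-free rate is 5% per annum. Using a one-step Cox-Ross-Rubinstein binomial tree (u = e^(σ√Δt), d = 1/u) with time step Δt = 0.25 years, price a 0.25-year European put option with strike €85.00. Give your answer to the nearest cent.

CRR parameters: u = e^(σ√Δt) = e^(0.15·√0.25) = 1.0779, d = 1/u = 0.9277
Per-period rate: rΔt = 0.05·0.25 = 0.0125, so R = e^0.0125 = 1.0126
Risk-neutral probability p = (e^0.0125 − 0.9277)/(1.0779 − 0.9277) = 0.0848/0.1501 = 0.5650
Terminal stock prices: S_u = 91.62, S_d = 78.86
Terminal payoffs (K − S): max(-6.62, 0) = 0, max(6.142, 0) = 6.142
Node 0 (S = 85): V_0 = e^(−0.0125)·[0.5650·0.0000 + 0.4350·6.1418] = 2.6383

€2.64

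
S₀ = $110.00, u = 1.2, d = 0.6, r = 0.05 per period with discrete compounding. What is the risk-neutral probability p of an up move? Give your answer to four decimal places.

Risk-neutral probability p = (1 + 0.05 − 0.6)/(1.2 − 0.6) = 0.4500/0.6000 = 0.7500

p = 0.7500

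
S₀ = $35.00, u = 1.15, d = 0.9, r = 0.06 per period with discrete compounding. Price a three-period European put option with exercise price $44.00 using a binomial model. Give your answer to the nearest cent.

$3.97

Risk-neutral probability p = (1 + 0.06 − 0.9)/(1.15 − 0.9) = 0.1600/0.2500 = 0.6400
Terminal stock prices: S_uuu = 53.23, S_uud = 41.66, S_udd = 32.6, S_ddd = 25.52
Terminal payoffs (K − S): max(-9.231, 0) = 0, max(2.341, 0) = 2.341, max(11.4, 0) = 11.4, max(18.48, 0) = 18.48
Node uu (S = 46.29): V_uu = 1/1.06·[0.6400·0.0000 + 0.3600·2.3413] = 0.7951
Node ud (S = 36.23): V_ud = 1/1.06·[0.6400·2.3413 + 0.3600·11.3975] = 5.2844
Node dd (S = 28.35): V_dd = 1/1.06·[0.6400·11.3975 + 0.3600·18.4850] = 13.1594
Node u (S = 40.25): V_u = 1/1.06·[0.6400·0.7951 + 0.3600·5.2844] = 2.2748
Node d (S = 31.5): V_d = 1/1.06·[0.6400·5.2844 + 0.3600·13.1594] = 7.6598
Node 0 (S = 35): V_0 = 1/1.06·[0.6400·2.2748 + 0.3600·7.6598] = 3.9749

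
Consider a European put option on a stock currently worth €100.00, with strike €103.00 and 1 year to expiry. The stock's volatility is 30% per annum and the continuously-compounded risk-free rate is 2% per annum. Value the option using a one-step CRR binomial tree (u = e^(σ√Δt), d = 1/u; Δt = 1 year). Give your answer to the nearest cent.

CRR parameters: u = e^(σ√Δt) = e^(0.3·√1) = 1.3499, d = 1/u = 0.7408
Per-period rate: rΔt = 0.02·1 = 0.02, so R = e^0.02 = 1.0202
Risk-neutral probability p = (e^0.02 − 0.7408)/(1.3499 − 0.7408) = 0.2794/0.6090 = 0.4587
Terminal stock prices: S_u = 135, S_d = 74.08
Terminal payoffs (K − S): max(-31.99, 0) = 0, max(28.92, 0) = 28.92
Node 0 (S = 100): V_0 = e^(−0.02)·[0.4587·0.0000 + 0.5413·28.9182] = 15.3427

€15.34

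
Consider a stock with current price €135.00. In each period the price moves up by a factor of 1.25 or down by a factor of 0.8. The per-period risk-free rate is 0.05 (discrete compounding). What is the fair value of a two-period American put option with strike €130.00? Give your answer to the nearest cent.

Risk-neutral probability p = (1 + 0.05 − 0.8)/(1.25 − 0.8) = 0.2500/0.4500 = 0.5556
Terminal stock prices: S_uu = 210.9, S_ud = 135, S_dd = 86.4
Terminal payoffs (K − S): max(-80.94, 0) = 0, max(-5, 0) = 0, max(43.6, 0) = 43.6
Node u (S = 168.8): continuation = 1/1.05·[0.5556·0.0000 + 0.4444·0.0000] = 0.0000; exercise value = 0.0000 ≤ continuation, so V_u = 0.0000
Node d (S = 108): continuation = 1/1.05·[0.5556·0.0000 + 0.4444·43.6000] = 18.4550; exercise value = 22.0000 > continuation, so V_d = 22.0000 (exercise)
Node 0 (S = 135): continuation = 1/1.05·[0.5556·0.0000 + 0.4444·22.0000] = 9.3122; exercise value = 0.0000 ≤ continuation, so V_0 = 9.3122

€9.31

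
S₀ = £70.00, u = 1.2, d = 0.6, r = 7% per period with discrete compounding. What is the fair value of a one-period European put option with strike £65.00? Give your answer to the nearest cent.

Risk-neutral probability p = (1 + 0.07 − 0.6)/(1.2 − 0.6) = 0.4700/0.6000 = 0.7833
Terminal stock prices: S_u = 84, S_d = 42
Terminal payoffs (K − S): max(-19, 0) = 0, max(23, 0) = 23
Node 0 (S = 70): V_0 = 1/1.07·[0.7833·0.0000 + 0.2167·23.0000] = 4.6573

£4.66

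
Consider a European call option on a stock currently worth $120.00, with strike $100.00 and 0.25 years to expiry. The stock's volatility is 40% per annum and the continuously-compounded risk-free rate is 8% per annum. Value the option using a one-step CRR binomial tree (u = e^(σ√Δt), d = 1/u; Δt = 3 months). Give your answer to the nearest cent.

CRR parameters: u = e^(σ√Δt) = e^(0.4·√0.25) = 1.2214, d = 1/u = 0.8187
Per-period rate: rΔt = 0.08·0.25 = 0.02, so R = e^0.02 = 1.0202
Risk-neutral probability p = (e^0.02 − 0.8187)/(1.2214 − 0.8187) = 0.2015/0.4027 = 0.5003
Terminal stock prices: S_u = 146.6, S_d = 98.25
Terminal payoffs (S − K): max(46.57, 0) = 46.57, max(-1.752, 0) = 0
Node 0 (S = 120): V_0 = e^(−0.02)·[0.5003·46.5683 + 0.4997·0.0000] = 22.8384

$22.84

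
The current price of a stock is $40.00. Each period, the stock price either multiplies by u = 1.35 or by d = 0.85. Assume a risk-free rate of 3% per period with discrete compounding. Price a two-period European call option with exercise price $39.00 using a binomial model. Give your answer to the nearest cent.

$7.14

Risk-neutral probability p = (1 + 0.03 − 0.85)/(1.35 − 0.85) = 0.1800/0.5000 = 0.3600
Terminal stock prices: S_uu = 72.9, S_ud = 45.9, S_dd = 28.9
Terminal payoffs (S − K): max(33.9, 0) = 33.9, max(6.9, 0) = 6.9, max(-10.1, 0) = 0
Node u (S = 54): V_u = 1/1.03·[0.3600·33.9000 + 0.6400·6.9000] = 16.1359
Node d (S = 34): V_d = 1/1.03·[0.3600·6.9000 + 0.6400·0.0000] = 2.4117
Node 0 (S = 40): V_0 = 1/1.03·[0.3600·16.1359 + 0.6400·2.4117] = 7.1382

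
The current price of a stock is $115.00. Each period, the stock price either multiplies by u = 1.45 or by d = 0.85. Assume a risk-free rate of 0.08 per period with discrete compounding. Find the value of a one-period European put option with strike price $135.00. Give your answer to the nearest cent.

Risk-neutral probability p = (1 + 0.08 − 0.85)/(1.45 − 0.85) = 0.2300/0.6000 = 0.3833
Terminal stock prices: S_u = 166.8, S_d = 97.75
Terminal payoffs (K − S): max(-31.75, 0) = 0, max(37.25, 0) = 37.25
Node 0 (S = 115): V_0 = 1/1.08·[0.3833·0.0000 + 0.6167·37.2500] = 21.2693

$21.27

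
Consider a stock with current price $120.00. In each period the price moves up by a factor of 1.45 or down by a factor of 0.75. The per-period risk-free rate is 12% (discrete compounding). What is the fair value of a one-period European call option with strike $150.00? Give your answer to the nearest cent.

$11.33

Risk-neutral probability p = (1 + 0.12 − 0.75)/(1.45 − 0.75) = 0.3700/0.7000 = 0.5286
Terminal stock prices: S_u = 174, S_d = 90
Terminal payoffs (S − K): max(24, 0) = 24, max(-60, 0) = 0
Node 0 (S = 120): V_0 = 1/1.12·[0.5286·24.0000 + 0.4714·0.0000] = 11.3265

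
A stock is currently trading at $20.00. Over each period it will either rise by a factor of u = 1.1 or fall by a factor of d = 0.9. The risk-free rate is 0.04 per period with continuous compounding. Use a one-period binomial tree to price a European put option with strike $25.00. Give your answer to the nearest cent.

$4.02

Risk-neutral probability p = (e^0.04 − 0.9)/(1.1 − 0.9) = 0.1408/0.2000 = 0.7041
Terminal stock prices: S_u = 22, S_d = 18
Terminal payoffs (K − S): max(3, 0) = 3, max(7, 0) = 7
Node 0 (S = 20): V_0 = e^(−0.04)·[0.7041·3.0000 + 0.2959·7.0000] = 4.0197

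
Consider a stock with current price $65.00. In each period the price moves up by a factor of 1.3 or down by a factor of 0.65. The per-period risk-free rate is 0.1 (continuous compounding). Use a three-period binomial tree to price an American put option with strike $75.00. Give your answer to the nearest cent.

$12.72

Risk-neutral probability p = (e^0.1 − 0.65)/(1.3 − 0.65) = 0.4552/0.6500 = 0.7003
Terminal stock prices: S_uuu = 142.8, S_uud = 71.4, S_udd = 35.7, S_ddd = 17.85
Terminal payoffs (K − S): max(-67.81, 0) = 0, max(3.597, 0) = 3.597, max(39.3, 0) = 39.3, max(57.15, 0) = 57.15
Node uu (S = 109.9): continuation = e^(−0.1)·[0.7003·0.0000 + 0.2997·3.5975] = 0.9757; exercise value = 0.0000 ≤ continuation, so V_uu = 0.9757
Node ud (S = 54.93): continuation = e^(−0.1)·[0.7003·3.5975 + 0.2997·39.2987] = 12.9378; exercise value = 20.0750 > continuation, so V_ud = 20.0750 (exercise)
Node dd (S = 27.46): continuation = e^(−0.1)·[0.7003·39.2987 + 0.2997·57.1494] = 40.4003; exercise value = 47.5375 > continuation, so V_dd = 47.5375 (exercise)
Node u (S = 84.5): continuation = e^(−0.1)·[0.7003·0.9757 + 0.2997·20.0750] = 6.0628; exercise value = 0.0000 ≤ continuation, so V_u = 6.0628
Node d (S = 42.25): continuation = e^(−0.1)·[0.7003·20.0750 + 0.2997·47.5375] = 25.6128; exercise value = 32.7500 > continuation, so V_d = 32.7500 (exercise)
Node 0 (S = 65): continuation = e^(−0.1)·[0.7003·6.0628 + 0.2997·32.7500] = 12.7238; exercise value = 10.0000 ≤ continuation, so V_0 = 12.7238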